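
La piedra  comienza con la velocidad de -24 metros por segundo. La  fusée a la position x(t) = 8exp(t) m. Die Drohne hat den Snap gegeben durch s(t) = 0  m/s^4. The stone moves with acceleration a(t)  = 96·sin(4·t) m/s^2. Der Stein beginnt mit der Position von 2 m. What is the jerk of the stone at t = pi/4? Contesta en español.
Para resolver esto, necesitamos tomar 1 derivada de nuestra ecuación de la aceleración a(t) = 96·sin(4·t). Tomando d/dt de a(t), encontramos j(t) = 384·cos(4·t). Tenemos la sacudida j(t) = 384·cos(4·t). Sustituyendo t = pi/4: j(pi/4) = -384.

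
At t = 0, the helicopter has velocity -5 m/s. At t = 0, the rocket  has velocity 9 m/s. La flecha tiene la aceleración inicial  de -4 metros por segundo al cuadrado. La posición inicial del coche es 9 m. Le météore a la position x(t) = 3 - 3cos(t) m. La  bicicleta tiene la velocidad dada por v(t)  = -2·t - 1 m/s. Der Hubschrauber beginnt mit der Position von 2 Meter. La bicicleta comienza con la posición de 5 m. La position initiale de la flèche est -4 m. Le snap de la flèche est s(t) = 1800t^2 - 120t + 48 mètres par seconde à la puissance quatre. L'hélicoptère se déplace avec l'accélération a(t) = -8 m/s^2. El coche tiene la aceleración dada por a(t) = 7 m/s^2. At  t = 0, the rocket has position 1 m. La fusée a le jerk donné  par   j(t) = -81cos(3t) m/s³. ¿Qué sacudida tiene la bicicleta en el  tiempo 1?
Para resolver esto, necesitamos tomar 2 derivadas de nuestra ecuación de la velocidad v(t) = -2·t - 1. Derivando la velocidad, obtenemos la aceleración: a(t) = -2. Derivando la aceleración, obtenemos la sacudida: j(t) = 0. Tenemos la sacudida j(t) = 0. Sustituyendo t = 1: j(1) = 0.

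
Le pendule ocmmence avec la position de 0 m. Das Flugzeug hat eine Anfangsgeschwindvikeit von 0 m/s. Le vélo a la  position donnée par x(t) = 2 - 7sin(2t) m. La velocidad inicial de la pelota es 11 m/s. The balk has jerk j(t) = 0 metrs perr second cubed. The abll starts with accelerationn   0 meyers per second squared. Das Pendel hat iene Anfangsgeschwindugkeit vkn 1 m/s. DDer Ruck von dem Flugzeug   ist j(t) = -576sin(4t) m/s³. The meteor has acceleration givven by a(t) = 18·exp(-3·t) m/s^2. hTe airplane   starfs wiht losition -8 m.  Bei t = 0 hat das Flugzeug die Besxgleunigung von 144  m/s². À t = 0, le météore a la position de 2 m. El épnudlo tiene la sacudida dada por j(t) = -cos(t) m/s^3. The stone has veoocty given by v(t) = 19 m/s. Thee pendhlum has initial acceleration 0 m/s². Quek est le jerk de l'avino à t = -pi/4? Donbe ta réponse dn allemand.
Wir haben den Ruck j(t) = -576·sin(4·t). Durch Einsetzen von t = -pi/4: j(-pi/4) = 0.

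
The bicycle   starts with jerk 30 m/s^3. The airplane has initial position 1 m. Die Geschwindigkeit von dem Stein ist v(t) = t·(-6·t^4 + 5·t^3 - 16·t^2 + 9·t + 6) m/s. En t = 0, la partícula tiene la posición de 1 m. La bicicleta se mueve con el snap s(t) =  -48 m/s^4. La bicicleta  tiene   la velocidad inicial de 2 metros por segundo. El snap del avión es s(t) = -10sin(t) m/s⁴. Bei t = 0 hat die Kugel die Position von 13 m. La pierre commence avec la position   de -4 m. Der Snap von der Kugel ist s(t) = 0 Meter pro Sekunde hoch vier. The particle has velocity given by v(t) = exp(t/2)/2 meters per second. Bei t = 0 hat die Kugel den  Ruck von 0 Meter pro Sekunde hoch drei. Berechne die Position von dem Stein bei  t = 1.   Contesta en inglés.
To solve this, we need to take 1 antiderivative of our velocity equation v(t) = t·(-6·t^4 + 5·t^3 - 16·t^2 + 9·t + 6). Finding the integral of v(t) and using x(0) = -4: x(t) = -t^6 + t^5 - 4·t^4 + 3·t^3 + 3·t^2 - 4. From the given position equation x(t) = -t^6 + t^5 - 4·t^4 + 3·t^3 + 3·t^2 - 4, we substitute t = 1 to get x = -2.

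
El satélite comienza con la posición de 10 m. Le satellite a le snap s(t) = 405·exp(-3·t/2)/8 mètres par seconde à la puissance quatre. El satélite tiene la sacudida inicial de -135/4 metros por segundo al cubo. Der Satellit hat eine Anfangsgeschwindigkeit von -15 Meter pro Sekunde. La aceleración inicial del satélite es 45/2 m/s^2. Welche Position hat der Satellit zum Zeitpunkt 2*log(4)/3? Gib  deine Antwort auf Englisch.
We need to integrate our snap equation s(t) = 405·exp(-3·t/2)/8 4 times. Integrating snap and using the initial condition j(0) = -135/4, we get j(t) = -135·exp(-3·t/2)/4. Integrating jerk and using the initial condition a(0) = 45/2, we get a(t) = 45·exp(-3·t/2)/2. Integrating acceleration and using the initial condition v(0) = -15, we get v(t) = -15·exp(-3·t/2). Taking ∫v(t)dt and applying x(0) = 10, we find x(t) = 10·exp(-3·t/2). We have position x(t) = 10·exp(-3·t/2). Substituting t = 2*log(4)/3: x(2*log(4)/3) = 5/2.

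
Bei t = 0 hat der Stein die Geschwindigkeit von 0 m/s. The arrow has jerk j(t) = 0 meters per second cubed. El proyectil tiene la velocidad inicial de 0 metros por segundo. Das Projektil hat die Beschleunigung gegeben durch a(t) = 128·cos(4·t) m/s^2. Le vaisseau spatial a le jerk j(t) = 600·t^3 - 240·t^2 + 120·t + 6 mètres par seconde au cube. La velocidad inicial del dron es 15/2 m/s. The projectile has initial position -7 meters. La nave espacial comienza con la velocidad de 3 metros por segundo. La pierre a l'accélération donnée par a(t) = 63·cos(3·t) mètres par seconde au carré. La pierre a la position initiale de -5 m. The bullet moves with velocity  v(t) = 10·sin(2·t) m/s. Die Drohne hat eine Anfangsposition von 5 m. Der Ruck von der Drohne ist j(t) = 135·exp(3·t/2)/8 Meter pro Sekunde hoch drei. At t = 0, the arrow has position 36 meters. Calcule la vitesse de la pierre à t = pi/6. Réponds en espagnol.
Para resolver esto, necesitamos tomar 1 antiderivada de nuestra ecuación de la aceleración a(t) = 63·cos(3·t). La antiderivada de la aceleración, con v(0) = 0, da la velocidad: v(t) = 21·sin(3·t). De la ecuación de la velocidad v(t) = 21·sin(3·t), sustituimos t = pi/6 para obtener v = 21.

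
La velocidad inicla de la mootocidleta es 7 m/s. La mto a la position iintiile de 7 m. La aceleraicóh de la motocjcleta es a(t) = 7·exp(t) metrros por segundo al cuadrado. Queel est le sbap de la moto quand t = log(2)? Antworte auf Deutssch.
Ausgehend von der Beschleunigung a(t) = 7·exp(t), nehmen wir 2 Ableitungen. Mit d/dt von a(t) finden wir j(t) = 7·exp(t). Mit d/dt von j(t) finden wir s(t) = 7·exp(t). Wir haben den Snap s(t) = 7·exp(t). Durch Einsetzen von t = log(2): s(log(2)) = 14.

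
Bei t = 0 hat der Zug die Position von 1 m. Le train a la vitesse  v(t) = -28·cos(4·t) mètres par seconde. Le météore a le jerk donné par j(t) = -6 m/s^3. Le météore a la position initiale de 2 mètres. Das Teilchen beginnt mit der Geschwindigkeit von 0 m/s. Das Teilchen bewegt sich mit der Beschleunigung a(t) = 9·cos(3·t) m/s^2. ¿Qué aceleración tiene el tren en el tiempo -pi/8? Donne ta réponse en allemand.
Um dies zu lösen, müssen wir 1 Ableitung unserer Gleichung für die Geschwindigkeit v(t) = -28·cos(4·t) nehmen. Die Ableitung von der Geschwindigkeit ergibt die Beschleunigung: a(t) = 112·sin(4·t). Wir haben die Beschleunigung a(t) = 112·sin(4·t). Durch Einsetzen von t = -pi/8: a(-pi/8) = -112.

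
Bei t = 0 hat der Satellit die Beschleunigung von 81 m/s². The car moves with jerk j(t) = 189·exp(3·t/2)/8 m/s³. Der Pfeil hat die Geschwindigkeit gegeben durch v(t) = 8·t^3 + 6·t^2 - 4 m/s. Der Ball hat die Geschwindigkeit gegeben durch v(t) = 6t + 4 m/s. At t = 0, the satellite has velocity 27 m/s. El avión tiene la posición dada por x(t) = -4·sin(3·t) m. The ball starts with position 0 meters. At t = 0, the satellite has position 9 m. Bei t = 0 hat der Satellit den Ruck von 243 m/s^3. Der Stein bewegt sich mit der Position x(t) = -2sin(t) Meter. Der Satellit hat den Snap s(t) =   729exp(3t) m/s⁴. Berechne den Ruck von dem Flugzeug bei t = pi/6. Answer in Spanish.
Debemos derivar nuestra ecuación de la posición x(t) = -4·sin(3·t) 3 veces. Derivando la posición, obtenemos la velocidad: v(t) = -12·cos(3·t). Tomando d/dt de v(t), encontramos a(t) = 36·sin(3·t). Derivando la aceleración, obtenemos la sacudida: j(t) = 108·cos(3·t). Usando j(t) = 108·cos(3·t) y sustituyendo t = pi/6, encontramos j = 0.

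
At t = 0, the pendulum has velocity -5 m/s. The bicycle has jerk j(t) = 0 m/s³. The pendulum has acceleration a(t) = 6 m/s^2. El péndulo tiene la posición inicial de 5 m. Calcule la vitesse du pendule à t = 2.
Nous devons intégrer notre équation de l'accélération a(t) = 6 1 fois. En prenant ∫a(t)dt et en appliquant v(0) = -5, nous trouvons v(t) = 6·t - 5. En utilisant v(t) = 6·t - 5 et en substituant t = 2, nous trouvons v = 7.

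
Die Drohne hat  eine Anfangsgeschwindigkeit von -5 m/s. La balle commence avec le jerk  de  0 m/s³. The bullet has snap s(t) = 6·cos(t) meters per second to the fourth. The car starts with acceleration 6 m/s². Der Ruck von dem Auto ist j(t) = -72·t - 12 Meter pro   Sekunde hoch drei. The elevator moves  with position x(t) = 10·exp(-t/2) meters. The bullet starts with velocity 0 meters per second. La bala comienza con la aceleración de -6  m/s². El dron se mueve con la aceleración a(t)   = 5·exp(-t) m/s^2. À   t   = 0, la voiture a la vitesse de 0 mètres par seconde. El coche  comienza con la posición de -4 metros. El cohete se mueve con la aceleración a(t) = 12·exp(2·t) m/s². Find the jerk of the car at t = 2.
We have jerk j(t) = -72·t - 12. Substituting t = 2: j(2) = -156.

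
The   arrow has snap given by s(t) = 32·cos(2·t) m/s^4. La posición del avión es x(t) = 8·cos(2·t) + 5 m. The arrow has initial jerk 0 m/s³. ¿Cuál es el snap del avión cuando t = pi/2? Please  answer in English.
We must differentiate our position equation x(t) = 8·cos(2·t) + 5 4 times. Taking d/dt of x(t), we find v(t) = -16·sin(2·t). The derivative of velocity gives acceleration: a(t) = -32·cos(2·t). Taking d/dt of a(t), we find j(t) = 64·sin(2·t). Taking d/dt of j(t), we find s(t) = 128·cos(2·t). Using s(t) = 128·cos(2·t) and substituting t = pi/2, we find s = -128.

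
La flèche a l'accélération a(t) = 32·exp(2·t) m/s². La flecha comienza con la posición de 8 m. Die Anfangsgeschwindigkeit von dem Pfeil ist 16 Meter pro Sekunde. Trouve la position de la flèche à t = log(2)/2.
En partant de l'accélération a(t) = 32·exp(2·t), nous prenons 2 primitives. La primitive de l'accélération est la vitesse. En utilisant v(0) = 16, nous obtenons v(t) = 16·exp(2·t). En intégrant la vitesse et en utilisant la condition initiale x(0) = 8, nous obtenons x(t) = 8·exp(2·t). Nous avons la position x(t) = 8·exp(2·t). En substituant t = log(2)/2: x(log(2)/2) = 16.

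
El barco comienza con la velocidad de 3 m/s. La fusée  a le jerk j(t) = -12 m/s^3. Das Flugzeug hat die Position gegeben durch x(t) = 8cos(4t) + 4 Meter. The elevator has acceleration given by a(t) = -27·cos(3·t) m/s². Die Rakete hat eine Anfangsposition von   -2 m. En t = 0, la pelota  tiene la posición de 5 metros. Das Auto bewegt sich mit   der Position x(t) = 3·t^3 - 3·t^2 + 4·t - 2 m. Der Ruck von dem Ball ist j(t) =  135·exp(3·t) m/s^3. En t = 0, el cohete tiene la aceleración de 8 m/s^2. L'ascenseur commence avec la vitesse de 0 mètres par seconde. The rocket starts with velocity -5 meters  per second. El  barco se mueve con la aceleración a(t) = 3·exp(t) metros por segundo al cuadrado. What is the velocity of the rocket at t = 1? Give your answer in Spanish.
Para resolver esto, necesitamos tomar 2 integrales de nuestra ecuación de la sacudida j(t) = -12. Tomando ∫j(t)dt y aplicando a(0) = 8, encontramos a(t) = 8 - 12·t. Tomando ∫a(t)dt y aplicando v(0) = -5, encontramos v(t) = -6·t^2 + 8·t - 5. Usando v(t) = -6·t^2 + 8·t - 5 y sustituyendo t = 1, encontramos v = -3.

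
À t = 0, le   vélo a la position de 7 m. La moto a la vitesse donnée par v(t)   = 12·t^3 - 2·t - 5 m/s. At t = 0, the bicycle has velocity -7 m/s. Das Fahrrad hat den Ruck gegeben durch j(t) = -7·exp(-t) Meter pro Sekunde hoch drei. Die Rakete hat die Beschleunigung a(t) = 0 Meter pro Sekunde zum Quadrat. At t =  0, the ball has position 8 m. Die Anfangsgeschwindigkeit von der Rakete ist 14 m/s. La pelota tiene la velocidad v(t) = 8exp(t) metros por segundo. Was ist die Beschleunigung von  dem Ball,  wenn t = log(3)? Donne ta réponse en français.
En partant de la vitesse v(t) = 8·exp(t), nous prenons 1 dérivée. En dérivant la vitesse, nous obtenons l'accélération: a(t) = 8·exp(t). De l'équation de l'accélération a(t) = 8·exp(t), nous substituons t = log(3) pour obtenir a = 24.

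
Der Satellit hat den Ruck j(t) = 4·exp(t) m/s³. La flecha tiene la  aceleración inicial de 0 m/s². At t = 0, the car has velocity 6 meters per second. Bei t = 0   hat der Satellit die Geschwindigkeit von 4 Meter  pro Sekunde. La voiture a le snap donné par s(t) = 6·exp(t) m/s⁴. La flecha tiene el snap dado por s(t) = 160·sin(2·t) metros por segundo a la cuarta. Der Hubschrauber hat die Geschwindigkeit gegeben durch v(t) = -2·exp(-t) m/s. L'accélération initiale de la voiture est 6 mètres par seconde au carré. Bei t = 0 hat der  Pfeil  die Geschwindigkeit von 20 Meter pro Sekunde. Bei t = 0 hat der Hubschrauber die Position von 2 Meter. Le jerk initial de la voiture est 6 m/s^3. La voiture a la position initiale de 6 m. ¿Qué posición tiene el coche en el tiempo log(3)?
Debemos encontrar la integral de nuestra ecuación del snap s(t) = 6·exp(t) 4 veces. La integral del snap es la sacudida. Usando j(0) = 6, obtenemos j(t) = 6·exp(t). Tomando ∫j(t)dt y aplicando a(0) = 6, encontramos a(t) = 6·exp(t). Integrando la aceleración y usando la condición inicial v(0) = 6, obtenemos v(t) = 6·exp(t). La antiderivada de la velocidad, con x(0) = 6, da la posición: x(t) = 6·exp(t). De la ecuación de la posición x(t) = 6·exp(t), sustituimos t = log(3) para obtener x = 18.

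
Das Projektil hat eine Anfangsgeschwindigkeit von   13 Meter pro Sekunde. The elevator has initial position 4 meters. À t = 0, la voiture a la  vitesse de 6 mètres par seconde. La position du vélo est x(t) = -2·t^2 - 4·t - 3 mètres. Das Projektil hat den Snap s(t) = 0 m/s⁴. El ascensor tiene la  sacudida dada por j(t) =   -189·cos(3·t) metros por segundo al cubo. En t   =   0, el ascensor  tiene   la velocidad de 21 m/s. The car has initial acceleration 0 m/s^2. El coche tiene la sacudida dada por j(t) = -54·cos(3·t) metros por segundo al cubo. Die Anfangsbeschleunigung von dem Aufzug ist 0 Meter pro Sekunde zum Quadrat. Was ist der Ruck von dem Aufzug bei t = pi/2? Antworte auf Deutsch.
Mit j(t) = -189·cos(3·t) und Einsetzen von t = pi/2, finden wir j = 0.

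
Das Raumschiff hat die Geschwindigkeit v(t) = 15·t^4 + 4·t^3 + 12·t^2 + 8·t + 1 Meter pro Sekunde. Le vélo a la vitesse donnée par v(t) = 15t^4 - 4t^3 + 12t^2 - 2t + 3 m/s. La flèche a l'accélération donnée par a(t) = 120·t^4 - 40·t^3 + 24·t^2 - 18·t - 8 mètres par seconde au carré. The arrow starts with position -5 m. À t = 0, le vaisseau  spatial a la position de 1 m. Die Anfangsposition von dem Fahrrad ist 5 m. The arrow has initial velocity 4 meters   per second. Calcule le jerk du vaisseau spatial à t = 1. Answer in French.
Nous devons dériver notre équation de la vitesse v(t) = 15·t^4 + 4·t^3 + 12·t^2 + 8·t + 1 2 fois. La dérivée de la vitesse donne l'accélération: a(t) = 60·t^3 + 12·t^2 + 24·t + 8. En prenant d/dt de a(t), nous trouvons j(t) = 180·t^2 + 24·t + 24. De l'équation du jerk j(t) = 180·t^2 + 24·t + 24, nous substituons t = 1 pour obtenir j = 228.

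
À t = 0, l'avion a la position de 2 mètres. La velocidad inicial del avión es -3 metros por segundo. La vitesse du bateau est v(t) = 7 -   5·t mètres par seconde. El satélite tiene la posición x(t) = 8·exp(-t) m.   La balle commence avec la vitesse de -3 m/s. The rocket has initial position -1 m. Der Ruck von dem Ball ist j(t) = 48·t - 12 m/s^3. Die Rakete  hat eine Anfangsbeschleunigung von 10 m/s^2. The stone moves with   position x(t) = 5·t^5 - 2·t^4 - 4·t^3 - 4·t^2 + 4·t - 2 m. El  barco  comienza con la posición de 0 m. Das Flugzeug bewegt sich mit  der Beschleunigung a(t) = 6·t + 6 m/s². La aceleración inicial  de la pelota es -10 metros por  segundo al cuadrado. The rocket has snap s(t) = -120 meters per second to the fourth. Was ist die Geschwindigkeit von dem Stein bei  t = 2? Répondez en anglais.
We must differentiate our position equation x(t) = 5·t^5 - 2·t^4 - 4·t^3 - 4·t^2 + 4·t - 2 1 time. Differentiating position, we get velocity: v(t) = 25·t^4 - 8·t^3 - 12·t^2 - 8·t + 4. From the given velocity equation v(t) = 25·t^4 - 8·t^3 - 12·t^2 - 8·t + 4, we substitute t = 2 to get v = 276.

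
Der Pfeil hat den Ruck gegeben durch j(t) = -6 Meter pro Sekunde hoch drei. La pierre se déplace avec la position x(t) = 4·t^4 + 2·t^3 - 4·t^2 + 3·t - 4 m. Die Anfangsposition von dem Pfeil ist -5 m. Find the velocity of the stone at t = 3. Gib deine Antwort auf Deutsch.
Um dies zu lösen, müssen wir 1 Ableitung unserer Gleichung für die Position x(t) = 4·t^4 + 2·t^3 - 4·t^2 + 3·t - 4 nehmen. Mit d/dt von x(t) finden wir v(t) = 16·t^3 + 6·t^2 - 8·t + 3. Aus der Gleichung für die Geschwindigkeit v(t) = 16·t^3 + 6·t^2 - 8·t + 3, setzen wir t = 3 ein und erhalten v = 465.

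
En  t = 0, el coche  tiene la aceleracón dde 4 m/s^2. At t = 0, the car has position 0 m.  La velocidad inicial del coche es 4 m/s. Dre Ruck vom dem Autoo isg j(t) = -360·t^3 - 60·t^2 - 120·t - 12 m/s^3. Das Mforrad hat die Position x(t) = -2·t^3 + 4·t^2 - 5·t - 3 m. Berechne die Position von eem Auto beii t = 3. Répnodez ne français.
En partant du jerk j(t) = -360·t^3 - 60·t^2 - 120·t - 12, nous prenons 3 intégrales. En intégrant le jerk et en utilisant la condition initiale a(0) = 4, nous obtenons a(t) = -90·t^4 - 20·t^3 - 60·t^2 - 12·t + 4. La primitive de l'accélération est la vitesse. En utilisant v(0) = 4, nous obtenons v(t) = -18·t^5 - 5·t^4 - 20·t^3 - 6·t^2 + 4·t + 4. En prenant ∫v(t)dt et en appliquant x(0) = 0, nous trouvons x(t) = -3·t^6 - t^5 - 5·t^4 - 2·t^3 + 2·t^2 + 4·t. Nous avons la position x(t) = -3·t^6 - t^5 - 5·t^4 - 2·t^3 + 2·t^2 + 4·t. En substituant t = 3: x(3) = -2859.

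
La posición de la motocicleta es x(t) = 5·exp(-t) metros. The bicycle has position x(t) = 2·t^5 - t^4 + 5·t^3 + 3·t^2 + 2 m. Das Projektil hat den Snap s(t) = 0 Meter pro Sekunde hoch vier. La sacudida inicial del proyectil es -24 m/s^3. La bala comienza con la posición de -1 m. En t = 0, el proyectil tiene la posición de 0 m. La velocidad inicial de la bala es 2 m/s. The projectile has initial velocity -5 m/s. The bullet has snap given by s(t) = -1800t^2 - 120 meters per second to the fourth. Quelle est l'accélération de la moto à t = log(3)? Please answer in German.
Ausgehend von der Position x(t) = 5·exp(-t), nehmen wir 2 Ableitungen. Durch Ableiten von der Position erhalten wir die Geschwindigkeit: v(t) = -5·exp(-t). Die Ableitung von der Geschwindigkeit ergibt die Beschleunigung: a(t) = 5·exp(-t). Wir haben die Beschleunigung a(t) = 5·exp(-t). Durch Einsetzen von t = log(3): a(log(3)) = 5/3.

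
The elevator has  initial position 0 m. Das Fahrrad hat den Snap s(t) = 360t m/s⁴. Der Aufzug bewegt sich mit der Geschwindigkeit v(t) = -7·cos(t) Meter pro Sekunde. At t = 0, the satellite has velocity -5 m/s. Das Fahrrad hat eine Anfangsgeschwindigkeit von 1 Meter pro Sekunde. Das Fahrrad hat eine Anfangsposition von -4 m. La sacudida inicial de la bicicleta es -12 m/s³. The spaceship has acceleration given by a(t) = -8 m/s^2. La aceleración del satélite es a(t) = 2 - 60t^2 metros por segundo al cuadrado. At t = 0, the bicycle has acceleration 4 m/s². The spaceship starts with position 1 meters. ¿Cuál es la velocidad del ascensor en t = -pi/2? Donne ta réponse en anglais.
From the given velocity equation v(t) = -7·cos(t), we substitute t = -pi/2 to get v = 0.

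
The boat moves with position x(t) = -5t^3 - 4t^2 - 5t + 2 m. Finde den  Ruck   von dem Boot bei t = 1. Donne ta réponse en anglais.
To solve this, we need to take 3 derivatives of our position equation x(t) = -5·t^3 - 4·t^2 - 5·t + 2. Differentiating position, we get velocity: v(t) = -15·t^2 - 8·t - 5. Differentiating velocity, we get acceleration: a(t) = -30·t - 8. Taking d/dt of a(t), we find j(t) = -30. Using j(t) = -30 and substituting t = 1, we find j = -30.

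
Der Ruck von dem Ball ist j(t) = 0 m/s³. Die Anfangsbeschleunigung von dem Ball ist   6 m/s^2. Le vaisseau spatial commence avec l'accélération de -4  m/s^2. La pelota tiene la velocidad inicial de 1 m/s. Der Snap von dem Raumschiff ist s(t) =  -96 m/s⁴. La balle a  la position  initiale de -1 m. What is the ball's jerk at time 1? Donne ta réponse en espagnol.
Tenemos la sacudida j(t) = 0. Sustituyendo t = 1: j(1) = 0.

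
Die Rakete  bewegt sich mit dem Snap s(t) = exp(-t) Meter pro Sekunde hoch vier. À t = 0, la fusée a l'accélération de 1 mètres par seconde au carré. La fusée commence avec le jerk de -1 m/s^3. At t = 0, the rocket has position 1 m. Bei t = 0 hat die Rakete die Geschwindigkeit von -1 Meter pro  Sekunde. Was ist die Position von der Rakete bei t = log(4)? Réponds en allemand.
Ausgehend von dem Snap s(t) = exp(-t), nehmen wir 4 Integrale. Durch Integration von dem Snap und Verwendung der Anfangsbedingung j(0) = -1, erhalten wir j(t) = -exp(-t). Das Integral von dem Ruck ist die Beschleunigung. Mit a(0) = 1 erhalten wir a(t) = exp(-t). Durch Integration von der Beschleunigung und Verwendung der Anfangsbedingung v(0) = -1, erhalten wir v(t) = -exp(-t). Das Integral von der Geschwindigkeit, mit x(0) = 1, ergibt die Position: x(t) = exp(-t). Mit x(t) = exp(-t) und Einsetzen von t = log(4), finden wir x = 1/4.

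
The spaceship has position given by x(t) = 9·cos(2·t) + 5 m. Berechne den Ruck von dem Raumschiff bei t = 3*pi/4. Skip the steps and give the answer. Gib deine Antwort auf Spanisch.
j(3*pi/4) = -72.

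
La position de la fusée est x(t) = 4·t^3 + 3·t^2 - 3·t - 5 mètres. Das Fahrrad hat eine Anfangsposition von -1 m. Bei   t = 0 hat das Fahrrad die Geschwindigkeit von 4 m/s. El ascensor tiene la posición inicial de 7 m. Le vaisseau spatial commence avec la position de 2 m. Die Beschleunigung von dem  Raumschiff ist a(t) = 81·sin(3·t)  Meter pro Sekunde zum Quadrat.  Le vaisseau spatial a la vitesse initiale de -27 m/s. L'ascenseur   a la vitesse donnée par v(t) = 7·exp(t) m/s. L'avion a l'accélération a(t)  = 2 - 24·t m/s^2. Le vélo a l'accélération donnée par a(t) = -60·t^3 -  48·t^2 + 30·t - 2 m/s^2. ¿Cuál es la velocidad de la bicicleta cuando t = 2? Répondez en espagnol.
Partiendo de la aceleración a(t) = -60·t^3 - 48·t^2 + 30·t - 2, tomamos 1 integral. La antiderivada de la aceleración es la velocidad. Usando v(0) = 4, obtenemos v(t) = -15·t^4 - 16·t^3 + 15·t^2 - 2·t + 4. De la ecuación de la velocidad v(t) = -15·t^4 - 16·t^3 + 15·t^2 - 2·t + 4, sustituimos t = 2 para obtener v = -308.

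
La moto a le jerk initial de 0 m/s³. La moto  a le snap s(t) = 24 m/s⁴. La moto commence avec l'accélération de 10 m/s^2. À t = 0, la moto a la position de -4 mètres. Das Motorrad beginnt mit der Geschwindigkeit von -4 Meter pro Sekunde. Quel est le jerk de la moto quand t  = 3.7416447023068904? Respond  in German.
Um dies zu lösen, müssen wir 1 Stammfunktion unserer Gleichung für den Snap s(t) = 24 finden. Das Integral von dem Snap, mit j(0) = 0, ergibt den Ruck: j(t) = 24·t. Wir haben den Ruck j(t) = 24·t. Durch Einsetzen von t = 3.7416447023068904: j(3.7416447023068904) = 89.7994728553654.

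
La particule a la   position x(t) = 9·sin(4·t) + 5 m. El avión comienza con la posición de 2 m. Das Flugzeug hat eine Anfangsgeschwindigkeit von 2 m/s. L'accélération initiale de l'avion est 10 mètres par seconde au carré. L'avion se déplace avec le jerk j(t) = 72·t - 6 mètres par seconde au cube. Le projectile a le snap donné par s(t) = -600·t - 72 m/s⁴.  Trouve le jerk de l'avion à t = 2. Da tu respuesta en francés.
De l'équation du jerk j(t) = 72·t - 6, nous substituons t = 2 pour obtenir j = 138.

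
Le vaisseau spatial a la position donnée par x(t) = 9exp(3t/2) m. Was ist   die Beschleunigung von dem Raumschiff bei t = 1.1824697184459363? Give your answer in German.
Wir müssen unsere Gleichung für die Position x(t) = 9·exp(3·t/2) 2-mal ableiten. Die Ableitung von der Position ergibt die Geschwindigkeit: v(t) = 27·exp(3·t/2)/2. Mit d/dt von v(t) finden wir a(t) = 81·exp(3·t/2)/4. Wir haben die Beschleunigung a(t) = 81·exp(3·t/2)/4. Durch Einsetzen von t = 1.1824697184459363: a(1.1824697184459363) = 119.326015260736.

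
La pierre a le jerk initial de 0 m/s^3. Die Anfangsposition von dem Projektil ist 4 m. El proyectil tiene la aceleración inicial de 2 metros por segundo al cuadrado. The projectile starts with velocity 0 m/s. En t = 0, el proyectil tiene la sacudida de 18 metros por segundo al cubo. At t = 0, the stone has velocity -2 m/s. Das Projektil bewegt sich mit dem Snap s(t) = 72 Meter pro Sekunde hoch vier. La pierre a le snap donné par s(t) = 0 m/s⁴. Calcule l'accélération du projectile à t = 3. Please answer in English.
We need to integrate our snap equation s(t) = 72 2 times. The integral of snap, with j(0) = 18, gives jerk: j(t) = 72·t + 18. Finding the antiderivative of j(t) and using a(0) = 2: a(t) = 36·t^2 + 18·t + 2. Using a(t) = 36·t^2 + 18·t + 2 and substituting t = 3, we find a = 380.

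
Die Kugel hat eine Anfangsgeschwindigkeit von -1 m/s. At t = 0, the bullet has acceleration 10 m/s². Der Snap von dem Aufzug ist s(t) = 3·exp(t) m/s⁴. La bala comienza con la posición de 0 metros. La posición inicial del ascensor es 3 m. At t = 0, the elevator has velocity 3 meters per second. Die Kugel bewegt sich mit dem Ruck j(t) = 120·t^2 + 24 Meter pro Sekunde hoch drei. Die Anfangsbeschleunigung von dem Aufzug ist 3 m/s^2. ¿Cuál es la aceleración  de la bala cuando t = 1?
Para resolver esto, necesitamos tomar 1 antiderivada de nuestra ecuación de la sacudida j(t) = 120·t^2 + 24. La antiderivada de la sacudida es la aceleración. Usando a(0) = 10, obtenemos a(t) = 40·t^3 + 24·t + 10. De la ecuación de la aceleración a(t) = 40·t^3 + 24·t + 10, sustituimos t = 1 para obtener a = 74.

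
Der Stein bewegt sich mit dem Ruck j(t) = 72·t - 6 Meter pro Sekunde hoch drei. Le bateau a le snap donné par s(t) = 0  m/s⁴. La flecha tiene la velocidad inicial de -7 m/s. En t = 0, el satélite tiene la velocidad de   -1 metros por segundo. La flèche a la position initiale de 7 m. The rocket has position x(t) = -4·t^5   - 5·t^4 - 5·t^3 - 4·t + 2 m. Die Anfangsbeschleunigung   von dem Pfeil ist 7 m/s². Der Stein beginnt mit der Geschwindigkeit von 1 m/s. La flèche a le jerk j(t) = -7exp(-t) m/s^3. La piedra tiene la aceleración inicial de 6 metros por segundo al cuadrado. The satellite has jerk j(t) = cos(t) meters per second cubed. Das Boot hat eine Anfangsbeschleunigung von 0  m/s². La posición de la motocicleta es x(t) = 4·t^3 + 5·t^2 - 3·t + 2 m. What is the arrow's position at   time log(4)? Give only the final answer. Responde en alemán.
Die Position bei t = log(4) ist x = 7/4.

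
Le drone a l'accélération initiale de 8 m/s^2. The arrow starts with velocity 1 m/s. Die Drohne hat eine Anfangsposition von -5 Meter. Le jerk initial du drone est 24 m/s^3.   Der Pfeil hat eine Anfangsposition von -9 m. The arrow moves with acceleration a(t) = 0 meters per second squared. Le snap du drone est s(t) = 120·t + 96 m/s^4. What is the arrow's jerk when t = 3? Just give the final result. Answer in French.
La réponse est 0.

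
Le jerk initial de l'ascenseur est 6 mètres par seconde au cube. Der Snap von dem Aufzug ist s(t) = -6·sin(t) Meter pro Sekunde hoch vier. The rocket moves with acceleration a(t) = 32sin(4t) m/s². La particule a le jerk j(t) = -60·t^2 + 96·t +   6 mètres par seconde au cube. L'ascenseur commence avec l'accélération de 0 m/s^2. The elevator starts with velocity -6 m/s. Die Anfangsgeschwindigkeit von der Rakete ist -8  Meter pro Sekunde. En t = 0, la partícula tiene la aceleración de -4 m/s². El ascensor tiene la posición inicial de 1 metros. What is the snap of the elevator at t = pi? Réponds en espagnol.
Usando s(t) = -6·sin(t) y sustituyendo t = pi, encontramos s = 0.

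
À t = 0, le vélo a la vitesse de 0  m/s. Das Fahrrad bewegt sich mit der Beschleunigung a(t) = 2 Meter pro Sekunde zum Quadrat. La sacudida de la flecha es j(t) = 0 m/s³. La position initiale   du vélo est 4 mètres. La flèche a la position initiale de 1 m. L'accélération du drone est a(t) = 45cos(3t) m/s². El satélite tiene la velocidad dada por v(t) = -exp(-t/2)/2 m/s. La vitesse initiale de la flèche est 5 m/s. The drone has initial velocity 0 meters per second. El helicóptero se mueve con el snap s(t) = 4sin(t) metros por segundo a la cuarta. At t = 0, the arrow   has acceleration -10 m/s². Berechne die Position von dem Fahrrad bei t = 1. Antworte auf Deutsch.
Wir müssen unsere Gleichung für die Beschleunigung a(t) = 2 2-mal integrieren. Das Integral von der Beschleunigung, mit v(0) = 0, ergibt die Geschwindigkeit: v(t) = 2·t. Die Stammfunktion von der Geschwindigkeit, mit x(0) = 4, ergibt die Position: x(t) = t^2 + 4. Mit x(t) = t^2 + 4 und Einsetzen von t = 1, finden wir x = 5.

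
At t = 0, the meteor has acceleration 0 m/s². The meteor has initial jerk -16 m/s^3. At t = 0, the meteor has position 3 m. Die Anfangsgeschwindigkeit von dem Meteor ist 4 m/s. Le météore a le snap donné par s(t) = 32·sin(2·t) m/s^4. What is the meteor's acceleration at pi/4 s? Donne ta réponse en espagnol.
Necesitamos integrar nuestra ecuación del snap s(t) = 32·sin(2·t) 2 veces. Tomando ∫s(t)dt y aplicando j(0) = -16, encontramos j(t) = -16·cos(2·t). Integrando la sacudida y usando la condición inicial a(0) = 0, obtenemos a(t) = -8·sin(2·t). Usando a(t) = -8·sin(2·t) y sustituyendo t = pi/4, encontramos a = -8.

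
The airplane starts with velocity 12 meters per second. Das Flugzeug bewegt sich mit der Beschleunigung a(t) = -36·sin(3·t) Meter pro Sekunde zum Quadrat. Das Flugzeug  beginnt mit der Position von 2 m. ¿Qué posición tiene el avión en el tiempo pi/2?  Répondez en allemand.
Um dies zu lösen, müssen wir 2 Stammfunktionen unserer Gleichung für die Beschleunigung a(t) = -36·sin(3·t) finden. Mit ∫a(t)dt und Anwendung von v(0) = 12, finden wir v(t) = 12·cos(3·t). Durch Integration von der Geschwindigkeit und Verwendung der Anfangsbedingung x(0) = 2, erhalten wir x(t) = 4·sin(3·t) + 2. Aus der Gleichung für die Position x(t) = 4·sin(3·t) + 2, setzen wir t = pi/2 ein und erhalten x = -2.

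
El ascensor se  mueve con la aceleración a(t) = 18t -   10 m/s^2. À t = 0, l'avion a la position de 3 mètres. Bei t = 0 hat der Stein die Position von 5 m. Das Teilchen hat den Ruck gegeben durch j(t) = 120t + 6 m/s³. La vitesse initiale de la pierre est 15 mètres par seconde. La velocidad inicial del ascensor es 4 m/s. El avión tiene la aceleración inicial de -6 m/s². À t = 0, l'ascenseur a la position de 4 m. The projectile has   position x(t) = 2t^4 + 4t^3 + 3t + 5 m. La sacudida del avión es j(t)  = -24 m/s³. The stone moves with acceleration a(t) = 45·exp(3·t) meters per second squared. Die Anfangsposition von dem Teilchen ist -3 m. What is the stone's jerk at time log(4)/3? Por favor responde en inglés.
To solve this, we need to take 1 derivative of our acceleration equation a(t) = 45·exp(3·t). Taking d/dt of a(t), we find j(t) = 135·exp(3·t). We have jerk j(t) = 135·exp(3·t). Substituting t = log(4)/3: j(log(4)/3) = 540.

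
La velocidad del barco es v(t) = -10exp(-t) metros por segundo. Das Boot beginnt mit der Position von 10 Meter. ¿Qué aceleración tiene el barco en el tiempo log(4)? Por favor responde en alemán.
Um dies zu lösen, müssen wir 1 Ableitung unserer Gleichung für die Geschwindigkeit v(t) = -10·exp(-t) nehmen. Durch Ableiten von der Geschwindigkeit erhalten wir die Beschleunigung: a(t) = 10·exp(-t). Wir haben die Beschleunigung a(t) = 10·exp(-t). Durch Einsetzen von t = log(4): a(log(4)) = 5/2.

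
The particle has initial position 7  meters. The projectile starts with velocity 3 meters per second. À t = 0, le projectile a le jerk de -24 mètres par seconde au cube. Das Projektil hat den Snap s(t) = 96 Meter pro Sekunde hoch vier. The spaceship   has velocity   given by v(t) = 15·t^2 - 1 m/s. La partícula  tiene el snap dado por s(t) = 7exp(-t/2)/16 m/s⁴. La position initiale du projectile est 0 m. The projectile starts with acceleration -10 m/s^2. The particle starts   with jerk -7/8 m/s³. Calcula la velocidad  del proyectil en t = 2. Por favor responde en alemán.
Wir müssen die Stammfunktion unserer Gleichung für den Snap s(t) = 96 3-mal finden. Mit ∫s(t)dt und Anwendung von j(0) = -24, finden wir j(t) = 96·t - 24. Durch Integration von dem Ruck und Verwendung der Anfangsbedingung a(0) = -10, erhalten wir a(t) = 48·t^2 - 24·t - 10. Die Stammfunktion von der Beschleunigung, mit v(0) = 3, ergibt die Geschwindigkeit: v(t) = 16·t^3 - 12·t^2 - 10·t + 3. Aus der Gleichung für die Geschwindigkeit v(t) = 16·t^3 - 12·t^2 - 10·t + 3, setzen wir t = 2 ein und erhalten v = 63.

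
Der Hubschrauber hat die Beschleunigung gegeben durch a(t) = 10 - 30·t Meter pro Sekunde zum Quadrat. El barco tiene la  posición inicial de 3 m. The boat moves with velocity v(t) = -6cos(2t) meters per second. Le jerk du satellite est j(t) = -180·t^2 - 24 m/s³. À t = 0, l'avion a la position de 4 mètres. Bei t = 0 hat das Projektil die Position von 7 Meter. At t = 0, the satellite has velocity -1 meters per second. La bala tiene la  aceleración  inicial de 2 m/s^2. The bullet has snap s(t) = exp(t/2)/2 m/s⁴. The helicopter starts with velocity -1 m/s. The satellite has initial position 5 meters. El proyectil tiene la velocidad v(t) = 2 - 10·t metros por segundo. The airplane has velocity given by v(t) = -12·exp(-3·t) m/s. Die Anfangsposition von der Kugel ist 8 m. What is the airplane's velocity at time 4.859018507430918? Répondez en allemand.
Mit v(t) = -12·exp(-3·t) und Einsetzen von t = 4.859018507430918, finden wir v = -0.00000560333348298216.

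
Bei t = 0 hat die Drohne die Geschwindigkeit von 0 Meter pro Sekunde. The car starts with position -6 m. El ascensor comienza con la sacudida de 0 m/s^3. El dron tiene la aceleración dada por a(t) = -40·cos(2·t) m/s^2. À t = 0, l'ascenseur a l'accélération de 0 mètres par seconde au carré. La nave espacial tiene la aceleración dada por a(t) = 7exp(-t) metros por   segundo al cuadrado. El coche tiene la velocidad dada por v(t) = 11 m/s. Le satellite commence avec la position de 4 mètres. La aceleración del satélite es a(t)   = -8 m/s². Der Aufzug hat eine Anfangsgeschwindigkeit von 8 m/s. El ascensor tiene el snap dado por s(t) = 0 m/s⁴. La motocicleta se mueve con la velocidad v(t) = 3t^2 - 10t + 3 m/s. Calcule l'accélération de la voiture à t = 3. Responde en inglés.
To solve this, we need to take 1 derivative of our velocity equation v(t) = 11. Taking d/dt of v(t), we find a(t) = 0. From the given acceleration equation a(t) = 0, we substitute t = 3 to get a = 0.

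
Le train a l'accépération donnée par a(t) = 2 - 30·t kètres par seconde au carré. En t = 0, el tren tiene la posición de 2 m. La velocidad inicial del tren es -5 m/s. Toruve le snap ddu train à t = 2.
En partant de l'accélération a(t) = 2 - 30·t, nous prenons 2 dérivées. En dérivant l'accélération, nous obtenons le jerk: j(t) = -30. La dérivée du jerk donne le snap: s(t) = 0. De l'équation du snap s(t) = 0, nous substituons t = 2 pour obtenir s = 0.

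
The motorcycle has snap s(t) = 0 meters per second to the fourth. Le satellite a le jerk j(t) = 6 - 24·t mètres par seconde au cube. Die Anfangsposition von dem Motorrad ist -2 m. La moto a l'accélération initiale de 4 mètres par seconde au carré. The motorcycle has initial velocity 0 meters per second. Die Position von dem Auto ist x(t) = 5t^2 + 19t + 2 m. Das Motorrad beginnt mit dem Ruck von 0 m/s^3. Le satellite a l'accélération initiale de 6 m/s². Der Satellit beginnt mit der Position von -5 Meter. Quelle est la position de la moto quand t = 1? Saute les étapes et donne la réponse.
x(1) = 0.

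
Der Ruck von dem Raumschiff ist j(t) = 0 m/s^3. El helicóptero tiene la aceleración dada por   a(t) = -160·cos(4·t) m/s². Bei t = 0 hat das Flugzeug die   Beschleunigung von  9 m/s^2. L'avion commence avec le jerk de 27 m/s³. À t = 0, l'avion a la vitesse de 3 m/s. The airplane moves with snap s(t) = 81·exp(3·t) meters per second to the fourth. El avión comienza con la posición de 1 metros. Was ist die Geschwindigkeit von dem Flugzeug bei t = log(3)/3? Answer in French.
En partant du snap s(t) = 81·exp(3·t), nous prenons 3 intégrales. L'intégrale du snap est le jerk. En utilisant j(0) = 27, nous obtenons j(t) = 27·exp(3·t). En prenant ∫j(t)dt et en appliquant a(0) = 9, nous trouvons a(t) = 9·exp(3·t). En prenant ∫a(t)dt et en appliquant v(0) = 3, nous trouvons v(t) = 3·exp(3·t). En utilisant v(t) = 3·exp(3·t) et en substituant t = log(3)/3, nous trouvons v = 9.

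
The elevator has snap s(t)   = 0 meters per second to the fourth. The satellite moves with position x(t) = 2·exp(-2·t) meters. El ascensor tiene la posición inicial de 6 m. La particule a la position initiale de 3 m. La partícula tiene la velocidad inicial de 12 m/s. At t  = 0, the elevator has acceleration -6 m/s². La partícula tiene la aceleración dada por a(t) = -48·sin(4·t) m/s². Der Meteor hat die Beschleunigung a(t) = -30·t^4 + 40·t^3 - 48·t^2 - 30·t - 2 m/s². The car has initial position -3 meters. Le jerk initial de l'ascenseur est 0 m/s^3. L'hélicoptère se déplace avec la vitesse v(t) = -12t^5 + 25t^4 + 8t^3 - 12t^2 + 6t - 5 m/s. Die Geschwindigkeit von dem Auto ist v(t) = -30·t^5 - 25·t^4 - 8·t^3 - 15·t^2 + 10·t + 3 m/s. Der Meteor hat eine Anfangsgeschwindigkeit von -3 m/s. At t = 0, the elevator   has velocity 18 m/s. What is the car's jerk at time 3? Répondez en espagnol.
Partiendo de la velocidad v(t) = -30·t^5 - 25·t^4 - 8·t^3 - 15·t^2 + 10·t + 3, tomamos 2 derivadas. Tomando d/dt de v(t), encontramos a(t) = -150·t^4 - 100·t^3 - 24·t^2 - 30·t + 10. La derivada de la aceleración da la sacudida: j(t) = -600·t^3 - 300·t^2 - 48·t - 30. Tenemos la sacudida j(t) = -600·t^3 - 300·t^2 - 48·t - 30. Sustituyendo t = 3: j(3) = -19074.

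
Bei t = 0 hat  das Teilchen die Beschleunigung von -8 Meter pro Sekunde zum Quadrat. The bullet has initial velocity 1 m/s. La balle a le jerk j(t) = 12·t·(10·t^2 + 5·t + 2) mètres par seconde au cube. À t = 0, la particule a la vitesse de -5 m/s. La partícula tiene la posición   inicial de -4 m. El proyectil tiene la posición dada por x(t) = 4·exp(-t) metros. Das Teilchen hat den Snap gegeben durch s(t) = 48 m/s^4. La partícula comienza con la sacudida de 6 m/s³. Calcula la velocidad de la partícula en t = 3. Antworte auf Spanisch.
Partiendo del snap s(t) = 48, tomamos 3 integrales. La integral del snap es la sacudida. Usando j(0) = 6, obtenemos j(t) = 48·t + 6. Integrando la sacudida y usando la condición inicial a(0) = -8, obtenemos a(t) = 24·t^2 + 6·t - 8. Tomando ∫a(t)dt y aplicando v(0) = -5, encontramos v(t) = 8·t^3 + 3·t^2 - 8·t - 5. De la ecuación de la velocidad v(t) = 8·t^3 + 3·t^2 - 8·t - 5, sustituimos t = 3 para obtener v = 214.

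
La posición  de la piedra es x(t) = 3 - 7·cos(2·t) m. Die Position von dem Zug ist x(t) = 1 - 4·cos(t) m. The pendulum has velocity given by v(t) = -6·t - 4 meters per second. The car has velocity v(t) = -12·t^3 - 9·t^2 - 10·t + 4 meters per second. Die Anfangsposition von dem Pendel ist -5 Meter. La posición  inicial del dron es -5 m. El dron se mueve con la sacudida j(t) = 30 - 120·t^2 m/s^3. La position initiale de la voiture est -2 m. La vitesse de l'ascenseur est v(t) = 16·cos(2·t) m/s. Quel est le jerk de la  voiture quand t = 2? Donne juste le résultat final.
j(2) = -162.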